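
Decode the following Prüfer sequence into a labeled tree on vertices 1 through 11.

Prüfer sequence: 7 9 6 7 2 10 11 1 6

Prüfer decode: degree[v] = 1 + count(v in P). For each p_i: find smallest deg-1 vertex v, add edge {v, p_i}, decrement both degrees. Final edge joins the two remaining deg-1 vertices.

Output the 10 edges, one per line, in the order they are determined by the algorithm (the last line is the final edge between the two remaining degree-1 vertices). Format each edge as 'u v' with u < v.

Initial degrees: {1:2, 2:2, 3:1, 4:1, 5:1, 6:3, 7:3, 8:1, 9:2, 10:2, 11:2}
Step 1: smallest deg-1 vertex = 3, p_1 = 7. Add edge {3,7}. Now deg[3]=0, deg[7]=2.
Step 2: smallest deg-1 vertex = 4, p_2 = 9. Add edge {4,9}. Now deg[4]=0, deg[9]=1.
Step 3: smallest deg-1 vertex = 5, p_3 = 6. Add edge {5,6}. Now deg[5]=0, deg[6]=2.
Step 4: smallest deg-1 vertex = 8, p_4 = 7. Add edge {7,8}. Now deg[8]=0, deg[7]=1.
Step 5: smallest deg-1 vertex = 7, p_5 = 2. Add edge {2,7}. Now deg[7]=0, deg[2]=1.
Step 6: smallest deg-1 vertex = 2, p_6 = 10. Add edge {2,10}. Now deg[2]=0, deg[10]=1.
Step 7: smallest deg-1 vertex = 9, p_7 = 11. Add edge {9,11}. Now deg[9]=0, deg[11]=1.
Step 8: smallest deg-1 vertex = 10, p_8 = 1. Add edge {1,10}. Now deg[10]=0, deg[1]=1.
Step 9: smallest deg-1 vertex = 1, p_9 = 6. Add edge {1,6}. Now deg[1]=0, deg[6]=1.
Final: two remaining deg-1 vertices are 6, 11. Add edge {6,11}.

Answer: 3 7
4 9
5 6
7 8
2 7
2 10
9 11
1 10
1 6
6 11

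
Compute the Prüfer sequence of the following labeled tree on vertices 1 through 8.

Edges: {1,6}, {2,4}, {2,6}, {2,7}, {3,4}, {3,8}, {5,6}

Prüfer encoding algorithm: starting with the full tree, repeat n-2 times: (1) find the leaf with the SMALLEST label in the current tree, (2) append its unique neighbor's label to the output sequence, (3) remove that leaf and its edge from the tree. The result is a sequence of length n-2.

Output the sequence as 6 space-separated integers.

Answer: 6 6 2 2 4 3

Derivation:
Step 1: leaves = {1,5,7,8}. Remove smallest leaf 1, emit neighbor 6.
Step 2: leaves = {5,7,8}. Remove smallest leaf 5, emit neighbor 6.
Step 3: leaves = {6,7,8}. Remove smallest leaf 6, emit neighbor 2.
Step 4: leaves = {7,8}. Remove smallest leaf 7, emit neighbor 2.
Step 5: leaves = {2,8}. Remove smallest leaf 2, emit neighbor 4.
Step 6: leaves = {4,8}. Remove smallest leaf 4, emit neighbor 3.
Done: 2 vertices remain (3, 8). Sequence = [6 6 2 2 4 3]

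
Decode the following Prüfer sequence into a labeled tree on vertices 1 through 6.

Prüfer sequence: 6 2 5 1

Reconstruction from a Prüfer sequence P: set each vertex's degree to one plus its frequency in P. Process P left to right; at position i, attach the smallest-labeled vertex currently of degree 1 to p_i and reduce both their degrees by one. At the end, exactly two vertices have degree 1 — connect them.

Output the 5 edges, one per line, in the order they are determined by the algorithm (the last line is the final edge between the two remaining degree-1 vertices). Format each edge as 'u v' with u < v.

Initial degrees: {1:2, 2:2, 3:1, 4:1, 5:2, 6:2}
Step 1: smallest deg-1 vertex = 3, p_1 = 6. Add edge {3,6}. Now deg[3]=0, deg[6]=1.
Step 2: smallest deg-1 vertex = 4, p_2 = 2. Add edge {2,4}. Now deg[4]=0, deg[2]=1.
Step 3: smallest deg-1 vertex = 2, p_3 = 5. Add edge {2,5}. Now deg[2]=0, deg[5]=1.
Step 4: smallest deg-1 vertex = 5, p_4 = 1. Add edge {1,5}. Now deg[5]=0, deg[1]=1.
Final: two remaining deg-1 vertices are 1, 6. Add edge {1,6}.

Answer: 3 6
2 4
2 5
1 5
1 6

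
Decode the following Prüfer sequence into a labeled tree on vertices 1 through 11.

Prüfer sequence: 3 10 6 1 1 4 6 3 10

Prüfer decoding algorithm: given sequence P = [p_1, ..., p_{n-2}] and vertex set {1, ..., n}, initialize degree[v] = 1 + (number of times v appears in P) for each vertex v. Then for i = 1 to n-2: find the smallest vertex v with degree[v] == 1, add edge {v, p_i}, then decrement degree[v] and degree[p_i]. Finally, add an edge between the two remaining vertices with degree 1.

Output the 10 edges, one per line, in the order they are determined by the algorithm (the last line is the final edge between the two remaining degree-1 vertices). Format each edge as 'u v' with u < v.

Answer: 2 3
5 10
6 7
1 8
1 9
1 4
4 6
3 6
3 10
10 11

Derivation:
Initial degrees: {1:3, 2:1, 3:3, 4:2, 5:1, 6:3, 7:1, 8:1, 9:1, 10:3, 11:1}
Step 1: smallest deg-1 vertex = 2, p_1 = 3. Add edge {2,3}. Now deg[2]=0, deg[3]=2.
Step 2: smallest deg-1 vertex = 5, p_2 = 10. Add edge {5,10}. Now deg[5]=0, deg[10]=2.
Step 3: smallest deg-1 vertex = 7, p_3 = 6. Add edge {6,7}. Now deg[7]=0, deg[6]=2.
Step 4: smallest deg-1 vertex = 8, p_4 = 1. Add edge {1,8}. Now deg[8]=0, deg[1]=2.
Step 5: smallest deg-1 vertex = 9, p_5 = 1. Add edge {1,9}. Now deg[9]=0, deg[1]=1.
Step 6: smallest deg-1 vertex = 1, p_6 = 4. Add edge {1,4}. Now deg[1]=0, deg[4]=1.
Step 7: smallest deg-1 vertex = 4, p_7 = 6. Add edge {4,6}. Now deg[4]=0, deg[6]=1.
Step 8: smallest deg-1 vertex = 6, p_8 = 3. Add edge {3,6}. Now deg[6]=0, deg[3]=1.
Step 9: smallest deg-1 vertex = 3, p_9 = 10. Add edge {3,10}. Now deg[3]=0, deg[10]=1.
Final: two remaining deg-1 vertices are 10, 11. Add edge {10,11}.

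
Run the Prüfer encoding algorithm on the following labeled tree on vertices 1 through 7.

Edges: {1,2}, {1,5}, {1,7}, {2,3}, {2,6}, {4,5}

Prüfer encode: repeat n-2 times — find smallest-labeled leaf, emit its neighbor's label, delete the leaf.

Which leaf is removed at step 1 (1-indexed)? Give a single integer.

Step 1: current leaves = {3,4,6,7}. Remove leaf 3 (neighbor: 2).

Answer: 3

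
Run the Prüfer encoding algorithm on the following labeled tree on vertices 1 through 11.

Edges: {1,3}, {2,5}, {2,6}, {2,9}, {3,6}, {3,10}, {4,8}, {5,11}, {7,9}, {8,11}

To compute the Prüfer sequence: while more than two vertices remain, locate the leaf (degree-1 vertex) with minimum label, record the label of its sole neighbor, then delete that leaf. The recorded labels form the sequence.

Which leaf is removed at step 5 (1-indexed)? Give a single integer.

Answer: 9

Derivation:
Step 1: current leaves = {1,4,7,10}. Remove leaf 1 (neighbor: 3).
Step 2: current leaves = {4,7,10}. Remove leaf 4 (neighbor: 8).
Step 3: current leaves = {7,8,10}. Remove leaf 7 (neighbor: 9).
Step 4: current leaves = {8,9,10}. Remove leaf 8 (neighbor: 11).
Step 5: current leaves = {9,10,11}. Remove leaf 9 (neighbor: 2).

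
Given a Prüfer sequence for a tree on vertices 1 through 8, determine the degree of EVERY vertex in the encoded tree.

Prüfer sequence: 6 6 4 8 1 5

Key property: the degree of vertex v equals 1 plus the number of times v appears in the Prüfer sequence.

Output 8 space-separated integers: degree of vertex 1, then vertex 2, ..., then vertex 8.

p_1 = 6: count[6] becomes 1
p_2 = 6: count[6] becomes 2
p_3 = 4: count[4] becomes 1
p_4 = 8: count[8] becomes 1
p_5 = 1: count[1] becomes 1
p_6 = 5: count[5] becomes 1
Degrees (1 + count): deg[1]=1+1=2, deg[2]=1+0=1, deg[3]=1+0=1, deg[4]=1+1=2, deg[5]=1+1=2, deg[6]=1+2=3, deg[7]=1+0=1, deg[8]=1+1=2

Answer: 2 1 1 2 2 3 1 2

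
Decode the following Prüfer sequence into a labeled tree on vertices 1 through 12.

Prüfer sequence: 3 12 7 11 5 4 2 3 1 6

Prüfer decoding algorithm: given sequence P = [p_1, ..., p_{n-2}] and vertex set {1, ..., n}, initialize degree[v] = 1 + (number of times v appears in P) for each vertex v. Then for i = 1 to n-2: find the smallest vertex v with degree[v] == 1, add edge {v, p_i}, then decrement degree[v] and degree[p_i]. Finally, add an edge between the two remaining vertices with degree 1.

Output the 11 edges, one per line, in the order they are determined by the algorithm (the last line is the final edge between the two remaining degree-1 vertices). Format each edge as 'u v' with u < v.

Initial degrees: {1:2, 2:2, 3:3, 4:2, 5:2, 6:2, 7:2, 8:1, 9:1, 10:1, 11:2, 12:2}
Step 1: smallest deg-1 vertex = 8, p_1 = 3. Add edge {3,8}. Now deg[8]=0, deg[3]=2.
Step 2: smallest deg-1 vertex = 9, p_2 = 12. Add edge {9,12}. Now deg[9]=0, deg[12]=1.
Step 3: smallest deg-1 vertex = 10, p_3 = 7. Add edge {7,10}. Now deg[10]=0, deg[7]=1.
Step 4: smallest deg-1 vertex = 7, p_4 = 11. Add edge {7,11}. Now deg[7]=0, deg[11]=1.
Step 5: smallest deg-1 vertex = 11, p_5 = 5. Add edge {5,11}. Now deg[11]=0, deg[5]=1.
Step 6: smallest deg-1 vertex = 5, p_6 = 4. Add edge {4,5}. Now deg[5]=0, deg[4]=1.
Step 7: smallest deg-1 vertex = 4, p_7 = 2. Add edge {2,4}. Now deg[4]=0, deg[2]=1.
Step 8: smallest deg-1 vertex = 2, p_8 = 3. Add edge {2,3}. Now deg[2]=0, deg[3]=1.
Step 9: smallest deg-1 vertex = 3, p_9 = 1. Add edge {1,3}. Now deg[3]=0, deg[1]=1.
Step 10: smallest deg-1 vertex = 1, p_10 = 6. Add edge {1,6}. Now deg[1]=0, deg[6]=1.
Final: two remaining deg-1 vertices are 6, 12. Add edge {6,12}.

Answer: 3 8
9 12
7 10
7 11
5 11
4 5
2 4
2 3
1 3
1 6
6 12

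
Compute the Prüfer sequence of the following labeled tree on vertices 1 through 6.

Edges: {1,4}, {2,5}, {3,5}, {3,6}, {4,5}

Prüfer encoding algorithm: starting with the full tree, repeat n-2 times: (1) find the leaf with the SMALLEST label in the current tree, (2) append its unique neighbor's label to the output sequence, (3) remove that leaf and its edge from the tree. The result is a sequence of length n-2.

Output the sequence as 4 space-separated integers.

Answer: 4 5 5 3

Derivation:
Step 1: leaves = {1,2,6}. Remove smallest leaf 1, emit neighbor 4.
Step 2: leaves = {2,4,6}. Remove smallest leaf 2, emit neighbor 5.
Step 3: leaves = {4,6}. Remove smallest leaf 4, emit neighbor 5.
Step 4: leaves = {5,6}. Remove smallest leaf 5, emit neighbor 3.
Done: 2 vertices remain (3, 6). Sequence = [4 5 5 3]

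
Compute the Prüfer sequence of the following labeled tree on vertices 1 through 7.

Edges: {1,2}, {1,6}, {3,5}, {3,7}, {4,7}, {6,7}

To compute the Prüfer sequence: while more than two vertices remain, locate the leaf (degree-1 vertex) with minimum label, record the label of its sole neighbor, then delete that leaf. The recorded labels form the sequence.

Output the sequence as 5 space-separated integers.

Step 1: leaves = {2,4,5}. Remove smallest leaf 2, emit neighbor 1.
Step 2: leaves = {1,4,5}. Remove smallest leaf 1, emit neighbor 6.
Step 3: leaves = {4,5,6}. Remove smallest leaf 4, emit neighbor 7.
Step 4: leaves = {5,6}. Remove smallest leaf 5, emit neighbor 3.
Step 5: leaves = {3,6}. Remove smallest leaf 3, emit neighbor 7.
Done: 2 vertices remain (6, 7). Sequence = [1 6 7 3 7]

Answer: 1 6 7 3 7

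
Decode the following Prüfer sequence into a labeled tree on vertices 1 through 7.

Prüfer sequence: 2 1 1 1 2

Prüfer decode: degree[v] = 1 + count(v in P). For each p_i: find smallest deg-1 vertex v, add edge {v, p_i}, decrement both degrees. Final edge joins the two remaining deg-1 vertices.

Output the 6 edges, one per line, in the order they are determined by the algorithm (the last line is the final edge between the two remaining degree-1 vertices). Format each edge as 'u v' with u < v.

Initial degrees: {1:4, 2:3, 3:1, 4:1, 5:1, 6:1, 7:1}
Step 1: smallest deg-1 vertex = 3, p_1 = 2. Add edge {2,3}. Now deg[3]=0, deg[2]=2.
Step 2: smallest deg-1 vertex = 4, p_2 = 1. Add edge {1,4}. Now deg[4]=0, deg[1]=3.
Step 3: smallest deg-1 vertex = 5, p_3 = 1. Add edge {1,5}. Now deg[5]=0, deg[1]=2.
Step 4: smallest deg-1 vertex = 6, p_4 = 1. Add edge {1,6}. Now deg[6]=0, deg[1]=1.
Step 5: smallest deg-1 vertex = 1, p_5 = 2. Add edge {1,2}. Now deg[1]=0, deg[2]=1.
Final: two remaining deg-1 vertices are 2, 7. Add edge {2,7}.

Answer: 2 3
1 4
1 5
1 6
1 2
2 7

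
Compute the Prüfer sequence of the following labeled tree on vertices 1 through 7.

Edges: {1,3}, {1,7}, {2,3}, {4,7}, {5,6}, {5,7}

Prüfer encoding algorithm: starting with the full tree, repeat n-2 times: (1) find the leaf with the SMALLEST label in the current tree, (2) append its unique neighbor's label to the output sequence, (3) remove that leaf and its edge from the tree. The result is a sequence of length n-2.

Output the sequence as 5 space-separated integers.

Answer: 3 1 7 7 5

Derivation:
Step 1: leaves = {2,4,6}. Remove smallest leaf 2, emit neighbor 3.
Step 2: leaves = {3,4,6}. Remove smallest leaf 3, emit neighbor 1.
Step 3: leaves = {1,4,6}. Remove smallest leaf 1, emit neighbor 7.
Step 4: leaves = {4,6}. Remove smallest leaf 4, emit neighbor 7.
Step 5: leaves = {6,7}. Remove smallest leaf 6, emit neighbor 5.
Done: 2 vertices remain (5, 7). Sequence = [3 1 7 7 5]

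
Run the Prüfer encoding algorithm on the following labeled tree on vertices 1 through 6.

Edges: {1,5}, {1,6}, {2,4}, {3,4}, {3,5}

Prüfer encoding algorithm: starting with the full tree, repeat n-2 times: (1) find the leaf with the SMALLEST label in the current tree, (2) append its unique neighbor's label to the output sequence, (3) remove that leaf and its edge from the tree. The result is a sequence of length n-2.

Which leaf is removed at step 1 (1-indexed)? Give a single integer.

Step 1: current leaves = {2,6}. Remove leaf 2 (neighbor: 4).

Answer: 2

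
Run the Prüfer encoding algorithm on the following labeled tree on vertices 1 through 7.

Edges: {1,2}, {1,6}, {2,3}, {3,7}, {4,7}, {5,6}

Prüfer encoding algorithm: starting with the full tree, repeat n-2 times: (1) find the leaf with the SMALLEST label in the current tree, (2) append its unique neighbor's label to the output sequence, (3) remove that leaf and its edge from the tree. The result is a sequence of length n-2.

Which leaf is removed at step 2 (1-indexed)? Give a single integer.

Step 1: current leaves = {4,5}. Remove leaf 4 (neighbor: 7).
Step 2: current leaves = {5,7}. Remove leaf 5 (neighbor: 6).

Answer: 5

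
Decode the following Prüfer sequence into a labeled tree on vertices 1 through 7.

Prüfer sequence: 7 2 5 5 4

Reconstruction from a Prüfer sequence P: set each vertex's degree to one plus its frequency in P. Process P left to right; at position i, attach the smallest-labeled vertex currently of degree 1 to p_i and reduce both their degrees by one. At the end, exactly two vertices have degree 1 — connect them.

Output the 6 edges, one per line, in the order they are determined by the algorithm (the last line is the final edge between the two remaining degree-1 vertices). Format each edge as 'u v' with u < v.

Answer: 1 7
2 3
2 5
5 6
4 5
4 7

Derivation:
Initial degrees: {1:1, 2:2, 3:1, 4:2, 5:3, 6:1, 7:2}
Step 1: smallest deg-1 vertex = 1, p_1 = 7. Add edge {1,7}. Now deg[1]=0, deg[7]=1.
Step 2: smallest deg-1 vertex = 3, p_2 = 2. Add edge {2,3}. Now deg[3]=0, deg[2]=1.
Step 3: smallest deg-1 vertex = 2, p_3 = 5. Add edge {2,5}. Now deg[2]=0, deg[5]=2.
Step 4: smallest deg-1 vertex = 6, p_4 = 5. Add edge {5,6}. Now deg[6]=0, deg[5]=1.
Step 5: smallest deg-1 vertex = 5, p_5 = 4. Add edge {4,5}. Now deg[5]=0, deg[4]=1.
Final: two remaining deg-1 vertices are 4, 7. Add edge {4,7}.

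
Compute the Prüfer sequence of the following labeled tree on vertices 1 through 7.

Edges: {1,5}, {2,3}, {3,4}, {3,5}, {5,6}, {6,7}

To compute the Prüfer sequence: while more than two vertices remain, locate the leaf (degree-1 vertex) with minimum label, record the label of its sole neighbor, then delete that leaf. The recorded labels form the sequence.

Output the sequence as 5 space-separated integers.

Answer: 5 3 3 5 6

Derivation:
Step 1: leaves = {1,2,4,7}. Remove smallest leaf 1, emit neighbor 5.
Step 2: leaves = {2,4,7}. Remove smallest leaf 2, emit neighbor 3.
Step 3: leaves = {4,7}. Remove smallest leaf 4, emit neighbor 3.
Step 4: leaves = {3,7}. Remove smallest leaf 3, emit neighbor 5.
Step 5: leaves = {5,7}. Remove smallest leaf 5, emit neighbor 6.
Done: 2 vertices remain (6, 7). Sequence = [5 3 3 5 6]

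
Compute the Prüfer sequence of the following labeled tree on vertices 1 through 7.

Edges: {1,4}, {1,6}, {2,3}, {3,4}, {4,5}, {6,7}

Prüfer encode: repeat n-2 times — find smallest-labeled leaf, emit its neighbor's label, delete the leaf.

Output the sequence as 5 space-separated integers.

Answer: 3 4 4 1 6

Derivation:
Step 1: leaves = {2,5,7}. Remove smallest leaf 2, emit neighbor 3.
Step 2: leaves = {3,5,7}. Remove smallest leaf 3, emit neighbor 4.
Step 3: leaves = {5,7}. Remove smallest leaf 5, emit neighbor 4.
Step 4: leaves = {4,7}. Remove smallest leaf 4, emit neighbor 1.
Step 5: leaves = {1,7}. Remove smallest leaf 1, emit neighbor 6.
Done: 2 vertices remain (6, 7). Sequence = [3 4 4 1 6]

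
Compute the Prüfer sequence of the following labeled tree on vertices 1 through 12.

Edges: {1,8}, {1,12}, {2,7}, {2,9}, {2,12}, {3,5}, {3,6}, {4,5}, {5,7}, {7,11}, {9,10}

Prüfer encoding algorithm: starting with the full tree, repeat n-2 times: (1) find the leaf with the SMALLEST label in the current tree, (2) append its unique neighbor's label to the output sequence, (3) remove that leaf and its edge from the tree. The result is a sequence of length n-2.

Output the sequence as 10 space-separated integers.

Step 1: leaves = {4,6,8,10,11}. Remove smallest leaf 4, emit neighbor 5.
Step 2: leaves = {6,8,10,11}. Remove smallest leaf 6, emit neighbor 3.
Step 3: leaves = {3,8,10,11}. Remove smallest leaf 3, emit neighbor 5.
Step 4: leaves = {5,8,10,11}. Remove smallest leaf 5, emit neighbor 7.
Step 5: leaves = {8,10,11}. Remove smallest leaf 8, emit neighbor 1.
Step 6: leaves = {1,10,11}. Remove smallest leaf 1, emit neighbor 12.
Step 7: leaves = {10,11,12}. Remove smallest leaf 10, emit neighbor 9.
Step 8: leaves = {9,11,12}. Remove smallest leaf 9, emit neighbor 2.
Step 9: leaves = {11,12}. Remove smallest leaf 11, emit neighbor 7.
Step 10: leaves = {7,12}. Remove smallest leaf 7, emit neighbor 2.
Done: 2 vertices remain (2, 12). Sequence = [5 3 5 7 1 12 9 2 7 2]

Answer: 5 3 5 7 1 12 9 2 7 2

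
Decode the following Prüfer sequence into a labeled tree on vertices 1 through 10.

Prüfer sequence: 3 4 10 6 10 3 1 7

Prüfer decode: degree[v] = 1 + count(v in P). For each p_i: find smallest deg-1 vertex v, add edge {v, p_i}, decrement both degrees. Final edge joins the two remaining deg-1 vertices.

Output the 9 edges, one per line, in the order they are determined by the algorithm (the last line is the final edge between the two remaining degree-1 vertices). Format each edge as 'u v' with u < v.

Answer: 2 3
4 5
4 10
6 8
6 10
3 9
1 3
1 7
7 10

Derivation:
Initial degrees: {1:2, 2:1, 3:3, 4:2, 5:1, 6:2, 7:2, 8:1, 9:1, 10:3}
Step 1: smallest deg-1 vertex = 2, p_1 = 3. Add edge {2,3}. Now deg[2]=0, deg[3]=2.
Step 2: smallest deg-1 vertex = 5, p_2 = 4. Add edge {4,5}. Now deg[5]=0, deg[4]=1.
Step 3: smallest deg-1 vertex = 4, p_3 = 10. Add edge {4,10}. Now deg[4]=0, deg[10]=2.
Step 4: smallest deg-1 vertex = 8, p_4 = 6. Add edge {6,8}. Now deg[8]=0, deg[6]=1.
Step 5: smallest deg-1 vertex = 6, p_5 = 10. Add edge {6,10}. Now deg[6]=0, deg[10]=1.
Step 6: smallest deg-1 vertex = 9, p_6 = 3. Add edge {3,9}. Now deg[9]=0, deg[3]=1.
Step 7: smallest deg-1 vertex = 3, p_7 = 1. Add edge {1,3}. Now deg[3]=0, deg[1]=1.
Step 8: smallest deg-1 vertex = 1, p_8 = 7. Add edge {1,7}. Now deg[1]=0, deg[7]=1.
Final: two remaining deg-1 vertices are 7, 10. Add edge {7,10}.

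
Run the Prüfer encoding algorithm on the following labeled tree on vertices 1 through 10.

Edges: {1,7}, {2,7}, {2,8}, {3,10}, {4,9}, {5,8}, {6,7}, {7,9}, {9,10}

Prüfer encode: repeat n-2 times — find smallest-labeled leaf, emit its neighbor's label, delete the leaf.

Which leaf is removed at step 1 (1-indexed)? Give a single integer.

Answer: 1

Derivation:
Step 1: current leaves = {1,3,4,5,6}. Remove leaf 1 (neighbor: 7).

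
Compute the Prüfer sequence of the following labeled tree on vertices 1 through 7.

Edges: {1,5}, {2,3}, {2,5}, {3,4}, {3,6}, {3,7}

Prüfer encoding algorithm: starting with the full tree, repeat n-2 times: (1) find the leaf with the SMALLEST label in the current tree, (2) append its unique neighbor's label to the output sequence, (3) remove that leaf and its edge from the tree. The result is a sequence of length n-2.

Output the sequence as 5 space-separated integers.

Step 1: leaves = {1,4,6,7}. Remove smallest leaf 1, emit neighbor 5.
Step 2: leaves = {4,5,6,7}. Remove smallest leaf 4, emit neighbor 3.
Step 3: leaves = {5,6,7}. Remove smallest leaf 5, emit neighbor 2.
Step 4: leaves = {2,6,7}. Remove smallest leaf 2, emit neighbor 3.
Step 5: leaves = {6,7}. Remove smallest leaf 6, emit neighbor 3.
Done: 2 vertices remain (3, 7). Sequence = [5 3 2 3 3]

Answer: 5 3 2 3 3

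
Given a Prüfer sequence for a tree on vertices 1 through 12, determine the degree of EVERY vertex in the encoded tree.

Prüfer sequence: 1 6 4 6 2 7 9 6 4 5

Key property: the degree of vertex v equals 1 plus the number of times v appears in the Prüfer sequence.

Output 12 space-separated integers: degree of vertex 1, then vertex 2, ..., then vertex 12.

p_1 = 1: count[1] becomes 1
p_2 = 6: count[6] becomes 1
p_3 = 4: count[4] becomes 1
p_4 = 6: count[6] becomes 2
p_5 = 2: count[2] becomes 1
p_6 = 7: count[7] becomes 1
p_7 = 9: count[9] becomes 1
p_8 = 6: count[6] becomes 3
p_9 = 4: count[4] becomes 2
p_10 = 5: count[5] becomes 1
Degrees (1 + count): deg[1]=1+1=2, deg[2]=1+1=2, deg[3]=1+0=1, deg[4]=1+2=3, deg[5]=1+1=2, deg[6]=1+3=4, deg[7]=1+1=2, deg[8]=1+0=1, deg[9]=1+1=2, deg[10]=1+0=1, deg[11]=1+0=1, deg[12]=1+0=1

Answer: 2 2 1 3 2 4 2 1 2 1 1 1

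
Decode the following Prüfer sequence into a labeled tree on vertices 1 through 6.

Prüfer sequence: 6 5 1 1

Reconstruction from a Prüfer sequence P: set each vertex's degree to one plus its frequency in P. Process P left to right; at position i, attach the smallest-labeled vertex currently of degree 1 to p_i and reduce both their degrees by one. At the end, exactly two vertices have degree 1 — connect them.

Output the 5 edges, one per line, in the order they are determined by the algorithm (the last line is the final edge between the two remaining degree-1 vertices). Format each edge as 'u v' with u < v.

Answer: 2 6
3 5
1 4
1 5
1 6

Derivation:
Initial degrees: {1:3, 2:1, 3:1, 4:1, 5:2, 6:2}
Step 1: smallest deg-1 vertex = 2, p_1 = 6. Add edge {2,6}. Now deg[2]=0, deg[6]=1.
Step 2: smallest deg-1 vertex = 3, p_2 = 5. Add edge {3,5}. Now deg[3]=0, deg[5]=1.
Step 3: smallest deg-1 vertex = 4, p_3 = 1. Add edge {1,4}. Now deg[4]=0, deg[1]=2.
Step 4: smallest deg-1 vertex = 5, p_4 = 1. Add edge {1,5}. Now deg[5]=0, deg[1]=1.
Final: two remaining deg-1 vertices are 1, 6. Add edge {1,6}.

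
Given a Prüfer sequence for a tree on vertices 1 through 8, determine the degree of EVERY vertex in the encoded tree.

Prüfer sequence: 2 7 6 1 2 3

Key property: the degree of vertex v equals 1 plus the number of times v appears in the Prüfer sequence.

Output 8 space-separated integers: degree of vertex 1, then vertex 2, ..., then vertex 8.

Answer: 2 3 2 1 1 2 2 1

Derivation:
p_1 = 2: count[2] becomes 1
p_2 = 7: count[7] becomes 1
p_3 = 6: count[6] becomes 1
p_4 = 1: count[1] becomes 1
p_5 = 2: count[2] becomes 2
p_6 = 3: count[3] becomes 1
Degrees (1 + count): deg[1]=1+1=2, deg[2]=1+2=3, deg[3]=1+1=2, deg[4]=1+0=1, deg[5]=1+0=1, deg[6]=1+1=2, deg[7]=1+1=2, deg[8]=1+0=1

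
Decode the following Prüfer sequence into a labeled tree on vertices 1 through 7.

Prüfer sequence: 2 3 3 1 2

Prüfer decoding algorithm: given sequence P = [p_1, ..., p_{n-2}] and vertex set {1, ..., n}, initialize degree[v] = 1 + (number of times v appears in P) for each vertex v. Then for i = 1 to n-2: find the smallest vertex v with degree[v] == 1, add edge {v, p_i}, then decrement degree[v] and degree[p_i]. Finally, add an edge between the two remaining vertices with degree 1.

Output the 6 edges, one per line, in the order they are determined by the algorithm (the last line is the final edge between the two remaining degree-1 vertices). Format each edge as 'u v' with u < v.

Answer: 2 4
3 5
3 6
1 3
1 2
2 7

Derivation:
Initial degrees: {1:2, 2:3, 3:3, 4:1, 5:1, 6:1, 7:1}
Step 1: smallest deg-1 vertex = 4, p_1 = 2. Add edge {2,4}. Now deg[4]=0, deg[2]=2.
Step 2: smallest deg-1 vertex = 5, p_2 = 3. Add edge {3,5}. Now deg[5]=0, deg[3]=2.
Step 3: smallest deg-1 vertex = 6, p_3 = 3. Add edge {3,6}. Now deg[6]=0, deg[3]=1.
Step 4: smallest deg-1 vertex = 3, p_4 = 1. Add edge {1,3}. Now deg[3]=0, deg[1]=1.
Step 5: smallest deg-1 vertex = 1, p_5 = 2. Add edge {1,2}. Now deg[1]=0, deg[2]=1.
Final: two remaining deg-1 vertices are 2, 7. Add edge {2,7}.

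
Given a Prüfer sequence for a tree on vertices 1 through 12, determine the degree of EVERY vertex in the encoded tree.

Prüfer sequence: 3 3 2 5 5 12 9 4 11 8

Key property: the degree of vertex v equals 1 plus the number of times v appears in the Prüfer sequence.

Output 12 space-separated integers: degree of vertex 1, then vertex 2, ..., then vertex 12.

Answer: 1 2 3 2 3 1 1 2 2 1 2 2

Derivation:
p_1 = 3: count[3] becomes 1
p_2 = 3: count[3] becomes 2
p_3 = 2: count[2] becomes 1
p_4 = 5: count[5] becomes 1
p_5 = 5: count[5] becomes 2
p_6 = 12: count[12] becomes 1
p_7 = 9: count[9] becomes 1
p_8 = 4: count[4] becomes 1
p_9 = 11: count[11] becomes 1
p_10 = 8: count[8] becomes 1
Degrees (1 + count): deg[1]=1+0=1, deg[2]=1+1=2, deg[3]=1+2=3, deg[4]=1+1=2, deg[5]=1+2=3, deg[6]=1+0=1, deg[7]=1+0=1, deg[8]=1+1=2, deg[9]=1+1=2, deg[10]=1+0=1, deg[11]=1+1=2, deg[12]=1+1=2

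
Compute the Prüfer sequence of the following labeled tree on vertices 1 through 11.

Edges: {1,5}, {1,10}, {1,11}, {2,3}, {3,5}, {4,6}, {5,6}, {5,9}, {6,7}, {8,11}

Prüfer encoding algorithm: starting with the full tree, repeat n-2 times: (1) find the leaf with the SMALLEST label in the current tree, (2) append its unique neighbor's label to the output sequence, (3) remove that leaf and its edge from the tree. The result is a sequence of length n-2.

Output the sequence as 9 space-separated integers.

Answer: 3 5 6 6 5 11 5 1 1

Derivation:
Step 1: leaves = {2,4,7,8,9,10}. Remove smallest leaf 2, emit neighbor 3.
Step 2: leaves = {3,4,7,8,9,10}. Remove smallest leaf 3, emit neighbor 5.
Step 3: leaves = {4,7,8,9,10}. Remove smallest leaf 4, emit neighbor 6.
Step 4: leaves = {7,8,9,10}. Remove smallest leaf 7, emit neighbor 6.
Step 5: leaves = {6,8,9,10}. Remove smallest leaf 6, emit neighbor 5.
Step 6: leaves = {8,9,10}. Remove smallest leaf 8, emit neighbor 11.
Step 7: leaves = {9,10,11}. Remove smallest leaf 9, emit neighbor 5.
Step 8: leaves = {5,10,11}. Remove smallest leaf 5, emit neighbor 1.
Step 9: leaves = {10,11}. Remove smallest leaf 10, emit neighbor 1.
Done: 2 vertices remain (1, 11). Sequence = [3 5 6 6 5 11 5 1 1]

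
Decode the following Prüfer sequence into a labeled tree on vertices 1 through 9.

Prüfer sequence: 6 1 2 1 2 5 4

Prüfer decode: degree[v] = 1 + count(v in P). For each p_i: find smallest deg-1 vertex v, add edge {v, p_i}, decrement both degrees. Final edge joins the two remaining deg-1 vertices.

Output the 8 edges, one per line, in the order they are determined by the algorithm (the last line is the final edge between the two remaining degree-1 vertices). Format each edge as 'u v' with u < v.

Initial degrees: {1:3, 2:3, 3:1, 4:2, 5:2, 6:2, 7:1, 8:1, 9:1}
Step 1: smallest deg-1 vertex = 3, p_1 = 6. Add edge {3,6}. Now deg[3]=0, deg[6]=1.
Step 2: smallest deg-1 vertex = 6, p_2 = 1. Add edge {1,6}. Now deg[6]=0, deg[1]=2.
Step 3: smallest deg-1 vertex = 7, p_3 = 2. Add edge {2,7}. Now deg[7]=0, deg[2]=2.
Step 4: smallest deg-1 vertex = 8, p_4 = 1. Add edge {1,8}. Now deg[8]=0, deg[1]=1.
Step 5: smallest deg-1 vertex = 1, p_5 = 2. Add edge {1,2}. Now deg[1]=0, deg[2]=1.
Step 6: smallest deg-1 vertex = 2, p_6 = 5. Add edge {2,5}. Now deg[2]=0, deg[5]=1.
Step 7: smallest deg-1 vertex = 5, p_7 = 4. Add edge {4,5}. Now deg[5]=0, deg[4]=1.
Final: two remaining deg-1 vertices are 4, 9. Add edge {4,9}.

Answer: 3 6
1 6
2 7
1 8
1 2
2 5
4 5
4 9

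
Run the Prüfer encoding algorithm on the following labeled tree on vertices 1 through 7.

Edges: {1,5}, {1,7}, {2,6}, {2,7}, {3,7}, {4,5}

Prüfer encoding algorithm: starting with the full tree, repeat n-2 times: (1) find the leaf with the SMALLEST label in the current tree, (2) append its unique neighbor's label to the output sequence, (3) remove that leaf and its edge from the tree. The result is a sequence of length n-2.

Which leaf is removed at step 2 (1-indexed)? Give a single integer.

Answer: 4

Derivation:
Step 1: current leaves = {3,4,6}. Remove leaf 3 (neighbor: 7).
Step 2: current leaves = {4,6}. Remove leaf 4 (neighbor: 5).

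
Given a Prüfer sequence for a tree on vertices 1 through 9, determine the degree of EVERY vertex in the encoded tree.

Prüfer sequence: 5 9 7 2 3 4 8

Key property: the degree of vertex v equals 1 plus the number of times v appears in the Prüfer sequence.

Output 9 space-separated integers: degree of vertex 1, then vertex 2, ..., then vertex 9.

Answer: 1 2 2 2 2 1 2 2 2

Derivation:
p_1 = 5: count[5] becomes 1
p_2 = 9: count[9] becomes 1
p_3 = 7: count[7] becomes 1
p_4 = 2: count[2] becomes 1
p_5 = 3: count[3] becomes 1
p_6 = 4: count[4] becomes 1
p_7 = 8: count[8] becomes 1
Degrees (1 + count): deg[1]=1+0=1, deg[2]=1+1=2, deg[3]=1+1=2, deg[4]=1+1=2, deg[5]=1+1=2, deg[6]=1+0=1, deg[7]=1+1=2, deg[8]=1+1=2, deg[9]=1+1=2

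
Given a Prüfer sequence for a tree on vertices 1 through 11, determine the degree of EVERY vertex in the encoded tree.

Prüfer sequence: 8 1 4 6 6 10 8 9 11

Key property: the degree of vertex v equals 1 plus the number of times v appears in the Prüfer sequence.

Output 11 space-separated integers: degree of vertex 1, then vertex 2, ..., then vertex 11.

p_1 = 8: count[8] becomes 1
p_2 = 1: count[1] becomes 1
p_3 = 4: count[4] becomes 1
p_4 = 6: count[6] becomes 1
p_5 = 6: count[6] becomes 2
p_6 = 10: count[10] becomes 1
p_7 = 8: count[8] becomes 2
p_8 = 9: count[9] becomes 1
p_9 = 11: count[11] becomes 1
Degrees (1 + count): deg[1]=1+1=2, deg[2]=1+0=1, deg[3]=1+0=1, deg[4]=1+1=2, deg[5]=1+0=1, deg[6]=1+2=3, deg[7]=1+0=1, deg[8]=1+2=3, deg[9]=1+1=2, deg[10]=1+1=2, deg[11]=1+1=2

Answer: 2 1 1 2 1 3 1 3 2 2 2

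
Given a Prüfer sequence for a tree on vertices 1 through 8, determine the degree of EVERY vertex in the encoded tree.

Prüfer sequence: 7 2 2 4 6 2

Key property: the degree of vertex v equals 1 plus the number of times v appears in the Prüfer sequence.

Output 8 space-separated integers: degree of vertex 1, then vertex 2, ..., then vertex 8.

p_1 = 7: count[7] becomes 1
p_2 = 2: count[2] becomes 1
p_3 = 2: count[2] becomes 2
p_4 = 4: count[4] becomes 1
p_5 = 6: count[6] becomes 1
p_6 = 2: count[2] becomes 3
Degrees (1 + count): deg[1]=1+0=1, deg[2]=1+3=4, deg[3]=1+0=1, deg[4]=1+1=2, deg[5]=1+0=1, deg[6]=1+1=2, deg[7]=1+1=2, deg[8]=1+0=1

Answer: 1 4 1 2 1 2 2 1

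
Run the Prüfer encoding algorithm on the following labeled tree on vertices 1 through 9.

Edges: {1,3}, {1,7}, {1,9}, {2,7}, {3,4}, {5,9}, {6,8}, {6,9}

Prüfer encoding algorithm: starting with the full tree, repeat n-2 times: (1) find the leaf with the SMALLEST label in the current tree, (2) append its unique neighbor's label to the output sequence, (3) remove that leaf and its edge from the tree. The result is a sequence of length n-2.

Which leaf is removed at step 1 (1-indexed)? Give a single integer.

Step 1: current leaves = {2,4,5,8}. Remove leaf 2 (neighbor: 7).

Answer: 2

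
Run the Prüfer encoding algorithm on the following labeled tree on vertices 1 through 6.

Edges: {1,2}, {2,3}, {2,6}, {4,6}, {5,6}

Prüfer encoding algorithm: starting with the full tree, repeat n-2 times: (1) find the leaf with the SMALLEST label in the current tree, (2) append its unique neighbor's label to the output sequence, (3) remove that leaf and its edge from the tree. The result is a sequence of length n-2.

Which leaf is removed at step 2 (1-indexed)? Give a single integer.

Answer: 3

Derivation:
Step 1: current leaves = {1,3,4,5}. Remove leaf 1 (neighbor: 2).
Step 2: current leaves = {3,4,5}. Remove leaf 3 (neighbor: 2).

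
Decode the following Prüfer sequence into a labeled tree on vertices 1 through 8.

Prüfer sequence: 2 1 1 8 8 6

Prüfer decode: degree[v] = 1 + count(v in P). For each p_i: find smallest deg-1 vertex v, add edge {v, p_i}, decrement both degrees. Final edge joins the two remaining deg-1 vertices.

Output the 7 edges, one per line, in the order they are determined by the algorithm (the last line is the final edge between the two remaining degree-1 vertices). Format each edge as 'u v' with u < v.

Answer: 2 3
1 2
1 4
1 8
5 8
6 7
6 8

Derivation:
Initial degrees: {1:3, 2:2, 3:1, 4:1, 5:1, 6:2, 7:1, 8:3}
Step 1: smallest deg-1 vertex = 3, p_1 = 2. Add edge {2,3}. Now deg[3]=0, deg[2]=1.
Step 2: smallest deg-1 vertex = 2, p_2 = 1. Add edge {1,2}. Now deg[2]=0, deg[1]=2.
Step 3: smallest deg-1 vertex = 4, p_3 = 1. Add edge {1,4}. Now deg[4]=0, deg[1]=1.
Step 4: smallest deg-1 vertex = 1, p_4 = 8. Add edge {1,8}. Now deg[1]=0, deg[8]=2.
Step 5: smallest deg-1 vertex = 5, p_5 = 8. Add edge {5,8}. Now deg[5]=0, deg[8]=1.
Step 6: smallest deg-1 vertex = 7, p_6 = 6. Add edge {6,7}. Now deg[7]=0, deg[6]=1.
Final: two remaining deg-1 vertices are 6, 8. Add edge {6,8}.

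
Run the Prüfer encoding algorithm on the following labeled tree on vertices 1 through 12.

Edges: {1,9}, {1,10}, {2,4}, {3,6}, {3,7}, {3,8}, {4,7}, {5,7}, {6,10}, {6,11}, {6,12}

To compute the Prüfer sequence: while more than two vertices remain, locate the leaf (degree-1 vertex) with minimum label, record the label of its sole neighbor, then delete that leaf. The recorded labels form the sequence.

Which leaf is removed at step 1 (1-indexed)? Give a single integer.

Answer: 2

Derivation:
Step 1: current leaves = {2,5,8,9,11,12}. Remove leaf 2 (neighbor: 4).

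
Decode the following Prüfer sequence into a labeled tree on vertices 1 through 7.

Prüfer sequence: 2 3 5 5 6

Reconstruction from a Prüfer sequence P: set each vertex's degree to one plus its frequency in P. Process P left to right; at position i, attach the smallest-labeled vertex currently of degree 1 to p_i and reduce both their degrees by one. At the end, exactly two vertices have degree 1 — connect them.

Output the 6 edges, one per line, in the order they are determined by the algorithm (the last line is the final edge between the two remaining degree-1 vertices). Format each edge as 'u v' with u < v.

Initial degrees: {1:1, 2:2, 3:2, 4:1, 5:3, 6:2, 7:1}
Step 1: smallest deg-1 vertex = 1, p_1 = 2. Add edge {1,2}. Now deg[1]=0, deg[2]=1.
Step 2: smallest deg-1 vertex = 2, p_2 = 3. Add edge {2,3}. Now deg[2]=0, deg[3]=1.
Step 3: smallest deg-1 vertex = 3, p_3 = 5. Add edge {3,5}. Now deg[3]=0, deg[5]=2.
Step 4: smallest deg-1 vertex = 4, p_4 = 5. Add edge {4,5}. Now deg[4]=0, deg[5]=1.
Step 5: smallest deg-1 vertex = 5, p_5 = 6. Add edge {5,6}. Now deg[5]=0, deg[6]=1.
Final: two remaining deg-1 vertices are 6, 7. Add edge {6,7}.

Answer: 1 2
2 3
3 5
4 5
5 6
6 7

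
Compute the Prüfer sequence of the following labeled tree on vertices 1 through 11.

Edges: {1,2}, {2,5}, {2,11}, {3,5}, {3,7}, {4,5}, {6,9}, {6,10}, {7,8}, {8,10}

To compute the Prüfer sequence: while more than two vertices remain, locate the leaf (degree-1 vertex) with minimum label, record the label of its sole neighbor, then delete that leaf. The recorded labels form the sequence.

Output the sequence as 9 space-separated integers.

Answer: 2 5 6 10 8 7 3 5 2

Derivation:
Step 1: leaves = {1,4,9,11}. Remove smallest leaf 1, emit neighbor 2.
Step 2: leaves = {4,9,11}. Remove smallest leaf 4, emit neighbor 5.
Step 3: leaves = {9,11}. Remove smallest leaf 9, emit neighbor 6.
Step 4: leaves = {6,11}. Remove smallest leaf 6, emit neighbor 10.
Step 5: leaves = {10,11}. Remove smallest leaf 10, emit neighbor 8.
Step 6: leaves = {8,11}. Remove smallest leaf 8, emit neighbor 7.
Step 7: leaves = {7,11}. Remove smallest leaf 7, emit neighbor 3.
Step 8: leaves = {3,11}. Remove smallest leaf 3, emit neighbor 5.
Step 9: leaves = {5,11}. Remove smallest leaf 5, emit neighbor 2.
Done: 2 vertices remain (2, 11). Sequence = [2 5 6 10 8 7 3 5 2]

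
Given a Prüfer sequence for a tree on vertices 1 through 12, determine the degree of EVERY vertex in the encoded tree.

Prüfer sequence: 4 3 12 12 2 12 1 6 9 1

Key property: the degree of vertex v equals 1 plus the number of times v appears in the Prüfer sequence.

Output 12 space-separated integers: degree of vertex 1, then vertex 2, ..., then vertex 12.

p_1 = 4: count[4] becomes 1
p_2 = 3: count[3] becomes 1
p_3 = 12: count[12] becomes 1
p_4 = 12: count[12] becomes 2
p_5 = 2: count[2] becomes 1
p_6 = 12: count[12] becomes 3
p_7 = 1: count[1] becomes 1
p_8 = 6: count[6] becomes 1
p_9 = 9: count[9] becomes 1
p_10 = 1: count[1] becomes 2
Degrees (1 + count): deg[1]=1+2=3, deg[2]=1+1=2, deg[3]=1+1=2, deg[4]=1+1=2, deg[5]=1+0=1, deg[6]=1+1=2, deg[7]=1+0=1, deg[8]=1+0=1, deg[9]=1+1=2, deg[10]=1+0=1, deg[11]=1+0=1, deg[12]=1+3=4

Answer: 3 2 2 2 1 2 1 1 2 1 1 4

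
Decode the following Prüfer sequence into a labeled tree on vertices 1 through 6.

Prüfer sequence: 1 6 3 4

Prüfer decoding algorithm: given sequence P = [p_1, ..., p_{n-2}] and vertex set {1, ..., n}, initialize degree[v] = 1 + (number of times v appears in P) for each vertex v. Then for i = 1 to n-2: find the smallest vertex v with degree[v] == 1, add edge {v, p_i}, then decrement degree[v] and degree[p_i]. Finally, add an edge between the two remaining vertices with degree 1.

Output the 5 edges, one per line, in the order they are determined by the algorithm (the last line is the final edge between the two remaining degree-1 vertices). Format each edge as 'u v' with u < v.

Initial degrees: {1:2, 2:1, 3:2, 4:2, 5:1, 6:2}
Step 1: smallest deg-1 vertex = 2, p_1 = 1. Add edge {1,2}. Now deg[2]=0, deg[1]=1.
Step 2: smallest deg-1 vertex = 1, p_2 = 6. Add edge {1,6}. Now deg[1]=0, deg[6]=1.
Step 3: smallest deg-1 vertex = 5, p_3 = 3. Add edge {3,5}. Now deg[5]=0, deg[3]=1.
Step 4: smallest deg-1 vertex = 3, p_4 = 4. Add edge {3,4}. Now deg[3]=0, deg[4]=1.
Final: two remaining deg-1 vertices are 4, 6. Add edge {4,6}.

Answer: 1 2
1 6
3 5
3 4
4 6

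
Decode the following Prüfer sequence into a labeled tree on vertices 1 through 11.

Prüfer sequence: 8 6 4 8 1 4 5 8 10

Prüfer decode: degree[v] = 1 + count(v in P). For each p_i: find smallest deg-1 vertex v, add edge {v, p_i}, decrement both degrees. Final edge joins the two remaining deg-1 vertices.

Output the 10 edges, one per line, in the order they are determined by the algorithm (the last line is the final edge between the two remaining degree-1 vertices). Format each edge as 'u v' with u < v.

Answer: 2 8
3 6
4 6
7 8
1 9
1 4
4 5
5 8
8 10
10 11

Derivation:
Initial degrees: {1:2, 2:1, 3:1, 4:3, 5:2, 6:2, 7:1, 8:4, 9:1, 10:2, 11:1}
Step 1: smallest deg-1 vertex = 2, p_1 = 8. Add edge {2,8}. Now deg[2]=0, deg[8]=3.
Step 2: smallest deg-1 vertex = 3, p_2 = 6. Add edge {3,6}. Now deg[3]=0, deg[6]=1.
Step 3: smallest deg-1 vertex = 6, p_3 = 4. Add edge {4,6}. Now deg[6]=0, deg[4]=2.
Step 4: smallest deg-1 vertex = 7, p_4 = 8. Add edge {7,8}. Now deg[7]=0, deg[8]=2.
Step 5: smallest deg-1 vertex = 9, p_5 = 1. Add edge {1,9}. Now deg[9]=0, deg[1]=1.
Step 6: smallest deg-1 vertex = 1, p_6 = 4. Add edge {1,4}. Now deg[1]=0, deg[4]=1.
Step 7: smallest deg-1 vertex = 4, p_7 = 5. Add edge {4,5}. Now deg[4]=0, deg[5]=1.
Step 8: smallest deg-1 vertex = 5, p_8 = 8. Add edge {5,8}. Now deg[5]=0, deg[8]=1.
Step 9: smallest deg-1 vertex = 8, p_9 = 10. Add edge {8,10}. Now deg[8]=0, deg[10]=1.
Final: two remaining deg-1 vertices are 10, 11. Add edge {10,11}.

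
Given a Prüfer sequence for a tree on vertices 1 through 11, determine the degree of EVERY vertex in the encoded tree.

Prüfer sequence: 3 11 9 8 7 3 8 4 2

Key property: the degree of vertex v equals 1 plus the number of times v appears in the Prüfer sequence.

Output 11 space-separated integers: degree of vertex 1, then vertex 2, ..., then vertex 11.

Answer: 1 2 3 2 1 1 2 3 2 1 2

Derivation:
p_1 = 3: count[3] becomes 1
p_2 = 11: count[11] becomes 1
p_3 = 9: count[9] becomes 1
p_4 = 8: count[8] becomes 1
p_5 = 7: count[7] becomes 1
p_6 = 3: count[3] becomes 2
p_7 = 8: count[8] becomes 2
p_8 = 4: count[4] becomes 1
p_9 = 2: count[2] becomes 1
Degrees (1 + count): deg[1]=1+0=1, deg[2]=1+1=2, deg[3]=1+2=3, deg[4]=1+1=2, deg[5]=1+0=1, deg[6]=1+0=1, deg[7]=1+1=2, deg[8]=1+2=3, deg[9]=1+1=2, deg[10]=1+0=1, deg[11]=1+1=2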